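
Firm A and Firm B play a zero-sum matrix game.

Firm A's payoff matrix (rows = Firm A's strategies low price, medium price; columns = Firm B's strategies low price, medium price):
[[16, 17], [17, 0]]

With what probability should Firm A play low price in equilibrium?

17/18

Row minima are 16 and 0, so Firm A's maximin is 16; column maxima are 17 and 17, so Firm B's minimax is 17. These differ, so the equilibrium is in mixed strategies.
Let Firm A play low price with probability p. Firm B is indifferent when 16p + 17(1−p) = 17p, giving p = 17/18.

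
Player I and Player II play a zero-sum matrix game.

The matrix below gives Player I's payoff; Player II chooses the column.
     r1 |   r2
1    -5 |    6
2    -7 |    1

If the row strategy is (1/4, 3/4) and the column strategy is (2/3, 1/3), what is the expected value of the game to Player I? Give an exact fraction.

-43/12

Against (2/3, 1/3), each row's expected payoff is 1: -4/3; 2: -13/3.
Taking the (1/4, 3/4)-weighted average: (1/4)·(-4/3) + (3/4)·(-13/3) = -43/12.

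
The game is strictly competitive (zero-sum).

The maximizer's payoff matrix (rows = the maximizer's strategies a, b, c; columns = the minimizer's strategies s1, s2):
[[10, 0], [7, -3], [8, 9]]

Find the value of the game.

Row b is strictly dominated by row a, so the maximizer never plays it.
The remaining 2×2 game on (a, c) × (s1, s2) has no saddle point. Let the maximizer play a with probability p; indifference gives 10p + 8(1−p) = 9(1−p), so p = 1/11.
Similarly the minimizer's optimal q on s1 is 9/11, and the value is 10·(9/11) + (0)·(2/11) = 90/11.

90/11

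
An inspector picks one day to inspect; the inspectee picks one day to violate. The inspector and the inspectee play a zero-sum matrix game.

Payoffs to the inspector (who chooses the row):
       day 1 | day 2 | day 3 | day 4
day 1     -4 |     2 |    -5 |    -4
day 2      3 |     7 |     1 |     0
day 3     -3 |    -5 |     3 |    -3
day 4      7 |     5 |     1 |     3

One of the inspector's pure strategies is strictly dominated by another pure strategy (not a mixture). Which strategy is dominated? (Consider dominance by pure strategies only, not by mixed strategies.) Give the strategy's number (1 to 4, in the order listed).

Compare day 1 with day 2: 3 > -4, 7 > 2, 1 > -5, 0 > -4.
So day 2 strictly dominates day 1 for the inspector; day 1 is strictly dominated.

1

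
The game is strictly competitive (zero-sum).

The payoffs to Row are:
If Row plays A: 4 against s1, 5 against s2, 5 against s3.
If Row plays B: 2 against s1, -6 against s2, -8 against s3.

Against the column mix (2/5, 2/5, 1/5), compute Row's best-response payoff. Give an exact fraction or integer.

23/5

A: (4)·(2/5) + (5)·(2/5) + (5)·(1/5) = 23/5.
B: (2)·(2/5) + (-6)·(2/5) + (-8)·(1/5) = -16/5.
The best pure response is A with expected payoff 23/5.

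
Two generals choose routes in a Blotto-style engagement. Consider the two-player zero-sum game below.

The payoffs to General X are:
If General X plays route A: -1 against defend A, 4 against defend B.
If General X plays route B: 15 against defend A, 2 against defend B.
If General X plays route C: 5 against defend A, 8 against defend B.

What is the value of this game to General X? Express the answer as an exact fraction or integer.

Row route A is strictly dominated by row route C, so General X never plays it.
The remaining 2×2 game on (route B, route C) × (defend A, defend B) has no saddle point. Let General X play route B with probability p; indifference gives 15p + 5(1−p) = 2p + 8(1−p), so p = 3/16.
Similarly General Y's optimal q on defend A is 3/8, and the value is 15·(3/8) + (2)·(5/8) = 55/8.

55/8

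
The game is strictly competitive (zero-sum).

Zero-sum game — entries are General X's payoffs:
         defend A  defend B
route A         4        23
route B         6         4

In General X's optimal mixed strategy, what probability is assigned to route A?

2/21

Row minima are 4 and 4, so General X's maximin is 4; column maxima are 6 and 23, so General Y's minimax is 6. These differ, so the equilibrium is in mixed strategies.
Let General X play route A with probability p. General Y is indifferent when 4p + 6(1−p) = 23p + 4(1−p), giving p = 2/21.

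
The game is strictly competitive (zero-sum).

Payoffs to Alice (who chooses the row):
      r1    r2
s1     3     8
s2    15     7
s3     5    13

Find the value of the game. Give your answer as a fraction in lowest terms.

Row s1 is strictly dominated by row s3, so Alice never plays it.
The remaining 2×2 game on (s2, s3) × (r1, r2) has no saddle point. Let Alice play s2 with probability p; indifference gives 15p + 5(1−p) = 7p + 13(1−p), so p = 1/2.
Similarly Bob's optimal q on r1 is 3/8, and the value is 15·(3/8) + (7)·(5/8) = 10.

10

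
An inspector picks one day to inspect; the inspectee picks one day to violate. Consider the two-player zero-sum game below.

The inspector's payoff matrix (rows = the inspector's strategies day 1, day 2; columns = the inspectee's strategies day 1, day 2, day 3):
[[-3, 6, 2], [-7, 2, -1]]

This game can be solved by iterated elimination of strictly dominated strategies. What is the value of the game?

-3

Column day 3 is strictly dominated by day 1 for the inspectee (-3<2, -7<-1); eliminate day 3.
Column day 2 is strictly dominated by day 1 for the inspectee (-3<6, -7<2); eliminate day 2.
Row day 2 is strictly dominated by row day 1 (-3>-7); eliminate day 2.
Only (day 1, day 1) remains, with payoff -3.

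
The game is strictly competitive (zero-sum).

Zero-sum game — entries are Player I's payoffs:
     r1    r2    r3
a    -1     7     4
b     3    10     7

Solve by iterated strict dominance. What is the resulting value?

Column r2 is strictly dominated by r1 for Player II (-1<7, 3<10); eliminate r2.
Column r3 is strictly dominated by r1 for Player II (-1<4, 3<7); eliminate r3.
Row a is strictly dominated by row b (3>-1); eliminate a.
Only (b, r1) remains, with payoff 3.

3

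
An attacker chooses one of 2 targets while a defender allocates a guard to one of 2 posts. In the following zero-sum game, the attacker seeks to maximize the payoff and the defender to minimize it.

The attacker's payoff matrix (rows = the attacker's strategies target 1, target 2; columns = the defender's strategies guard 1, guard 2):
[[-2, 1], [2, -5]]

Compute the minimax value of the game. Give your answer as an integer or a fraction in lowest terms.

Row minima are -2 and -5, so the attacker's maximin is -2; column maxima are 2 and 1, so the defender's minimax is 1. These differ, so the equilibrium is in mixed strategies.
Let the attacker play target 1 with probability p. The defender is indifferent when −2p + 2(1−p) = p − 5(1−p), giving p = 7/10.
Let the defender play guard 1 with probability q. The attacker is indifferent when −2q + (1−q) = 2q − 5(1−q), giving q = 3/5.
The value is -2·(3/5) + (1)·(2/5) = -4/5.

-4/5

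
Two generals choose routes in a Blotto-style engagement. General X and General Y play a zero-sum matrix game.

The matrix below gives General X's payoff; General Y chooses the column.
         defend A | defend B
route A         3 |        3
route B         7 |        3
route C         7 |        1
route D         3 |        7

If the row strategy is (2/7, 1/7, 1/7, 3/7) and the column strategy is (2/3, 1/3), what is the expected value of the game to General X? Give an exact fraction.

89/21

Against (2/3, 1/3), each row's expected payoff is route A: 3; route B: 17/3; route C: 5; route D: 13/3.
Taking the (2/7, 1/7, 1/7, 3/7)-weighted average: (2/7)·(3) + (1/7)·(17/3) + (1/7)·(5) + (3/7)·(13/3) = 89/21.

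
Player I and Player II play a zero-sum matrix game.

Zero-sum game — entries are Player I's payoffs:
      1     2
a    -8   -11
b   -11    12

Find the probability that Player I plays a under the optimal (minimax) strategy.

Row minima are -11 and -11, so Player I's maximin is -11; column maxima are -8 and 12, so Player II's minimax is -8. These differ, so the equilibrium is in mixed strategies.
Let Player I play a with probability p. Player II is indifferent when −8p − 11(1−p) = −11p + 12(1−p), giving p = 23/26.

23/26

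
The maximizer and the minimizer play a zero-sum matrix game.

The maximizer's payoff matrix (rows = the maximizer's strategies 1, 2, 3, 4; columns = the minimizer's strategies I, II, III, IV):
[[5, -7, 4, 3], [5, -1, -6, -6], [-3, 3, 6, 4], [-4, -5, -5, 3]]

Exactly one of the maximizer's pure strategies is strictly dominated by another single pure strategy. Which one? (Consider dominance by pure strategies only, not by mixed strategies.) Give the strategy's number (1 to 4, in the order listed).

Compare 4 with 3: -3 > -4, 3 > -5, 6 > -5, 4 > 3.
So 3 strictly dominates 4 for the maximizer; 4 is strictly dominated.

4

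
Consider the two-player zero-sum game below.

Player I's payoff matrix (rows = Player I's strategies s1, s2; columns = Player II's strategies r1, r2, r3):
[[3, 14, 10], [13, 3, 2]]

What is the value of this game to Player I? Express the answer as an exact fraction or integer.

Column r2 is strictly dominated by r3 for Player II (it gives Player I more in every row).
The remaining 2×2 game on (s1, s2) × (r1, r3) has no saddle point. Let Player I play s1 with probability p; indifference gives 3p + 13(1−p) = 10p + 2(1−p), so p = 11/18.
Similarly Player II's optimal q on r1 is 4/9, and the value is 3·(4/9) + (10)·(5/9) = 62/9.

62/9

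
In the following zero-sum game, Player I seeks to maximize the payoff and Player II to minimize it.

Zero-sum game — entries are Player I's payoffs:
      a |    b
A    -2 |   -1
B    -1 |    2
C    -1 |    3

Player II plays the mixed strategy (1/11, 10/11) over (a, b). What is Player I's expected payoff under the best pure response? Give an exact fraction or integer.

A: (-2)·(1/11) + (-1)·(10/11) = -12/11.
B: (-1)·(1/11) + (2)·(10/11) = 19/11.
C: (-1)·(1/11) + (3)·(10/11) = 29/11.
The best pure response is C with expected payoff 29/11.

29/11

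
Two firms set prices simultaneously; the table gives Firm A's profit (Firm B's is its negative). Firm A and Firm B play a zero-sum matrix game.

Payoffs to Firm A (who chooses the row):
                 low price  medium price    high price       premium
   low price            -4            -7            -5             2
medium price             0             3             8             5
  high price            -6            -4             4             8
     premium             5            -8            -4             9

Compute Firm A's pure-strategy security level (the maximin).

0

The worst-case payoff for each row is low price: -7, medium price: 0, high price: -6, premium: -8.
The best of these is 0.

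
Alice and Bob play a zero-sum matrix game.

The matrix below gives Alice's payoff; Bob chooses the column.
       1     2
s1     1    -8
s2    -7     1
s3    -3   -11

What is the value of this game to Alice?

Row s3 is strictly dominated by row s1, so Alice never plays it.
The remaining 2×2 game on (s1, s2) × (1, 2) has no saddle point. Let Alice play s1 with probability p; indifference gives p − 7(1−p) = −8p + (1−p), so p = 8/17.
Similarly Bob's optimal q on 1 is 9/17, and the value is 1·(9/17) + (-8)·(8/17) = -55/17.

-55/17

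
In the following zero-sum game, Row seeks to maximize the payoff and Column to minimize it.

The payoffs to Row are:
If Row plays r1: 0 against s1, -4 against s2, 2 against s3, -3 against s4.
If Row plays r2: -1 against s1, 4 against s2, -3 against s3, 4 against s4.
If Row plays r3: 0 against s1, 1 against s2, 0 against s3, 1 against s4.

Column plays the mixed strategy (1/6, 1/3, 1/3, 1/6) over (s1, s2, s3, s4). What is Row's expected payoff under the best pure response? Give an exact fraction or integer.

r1: (0)·(1/6) + (-4)·(1/3) + (2)·(1/3) + (-3)·(1/6) = -7/6.
r2: (-1)·(1/6) + (4)·(1/3) + (-3)·(1/3) + (4)·(1/6) = 5/6.
r3: (0)·(1/6) + (1)·(1/3) + (0)·(1/3) + (1)·(1/6) = 1/2.
The best pure response is r2 with expected payoff 5/6.

5/6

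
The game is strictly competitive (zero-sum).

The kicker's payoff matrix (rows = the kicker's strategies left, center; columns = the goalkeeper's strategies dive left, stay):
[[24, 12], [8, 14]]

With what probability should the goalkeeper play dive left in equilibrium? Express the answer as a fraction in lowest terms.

1/9

Row minima are 12 and 8, so the kicker's maximin is 12; column maxima are 24 and 14, so the goalkeeper's minimax is 14. These differ, so the equilibrium is in mixed strategies.
Let the goalkeeper play dive left with probability q. The kicker is indifferent when 24q + 12(1−q) = 8q + 14(1−q), giving q = 1/9.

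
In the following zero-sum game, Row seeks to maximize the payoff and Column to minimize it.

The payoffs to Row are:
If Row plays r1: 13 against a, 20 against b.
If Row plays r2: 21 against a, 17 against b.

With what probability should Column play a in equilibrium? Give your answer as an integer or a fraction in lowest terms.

Row minima are 13 and 17, so Row's maximin is 17; column maxima are 21 and 20, so Column's minimax is 20. These differ, so the equilibrium is in mixed strategies.
Let Column play a with probability q. Row is indifferent when 13q + 20(1−q) = 21q + 17(1−q), giving q = 3/11.

3/11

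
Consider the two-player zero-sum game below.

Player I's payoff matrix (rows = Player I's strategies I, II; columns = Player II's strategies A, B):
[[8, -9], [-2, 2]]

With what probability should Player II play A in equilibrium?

Row minima are -9 and -2, so Player I's maximin is -2; column maxima are 8 and 2, so Player II's minimax is 2. These differ, so the equilibrium is in mixed strategies.
Let Player II play A with probability q. Player I is indifferent when 8q − 9(1−q) = −2q + 2(1−q), giving q = 11/21.

11/21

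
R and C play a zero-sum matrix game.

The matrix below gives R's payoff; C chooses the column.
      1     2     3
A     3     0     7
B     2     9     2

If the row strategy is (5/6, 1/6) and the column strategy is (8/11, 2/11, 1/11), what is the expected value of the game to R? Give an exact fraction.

Against (8/11, 2/11, 1/11), each row's expected payoff is A: 31/11; B: 36/11.
Taking the (5/6, 1/6)-weighted average: (5/6)·(31/11) + (1/6)·(36/11) = 191/66.

191/66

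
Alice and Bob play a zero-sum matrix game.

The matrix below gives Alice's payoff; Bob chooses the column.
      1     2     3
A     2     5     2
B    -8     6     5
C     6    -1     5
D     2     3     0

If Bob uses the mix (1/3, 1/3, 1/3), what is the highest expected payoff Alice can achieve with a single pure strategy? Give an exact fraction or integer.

A: (2)·(1/3) + (5)·(1/3) + (2)·(1/3) = 3.
B: (-8)·(1/3) + (6)·(1/3) + (5)·(1/3) = 1.
C: (6)·(1/3) + (-1)·(1/3) + (5)·(1/3) = 10/3.
D: (2)·(1/3) + (3)·(1/3) + (0)·(1/3) = 5/3.
The best pure response is C with expected payoff 10/3.

10/3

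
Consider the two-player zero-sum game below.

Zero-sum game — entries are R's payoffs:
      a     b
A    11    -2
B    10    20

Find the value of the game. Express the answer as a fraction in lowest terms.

240/23

Row minima are -2 and 10, so R's maximin is 10; column maxima are 11 and 20, so C's minimax is 11. These differ, so the equilibrium is in mixed strategies.
Let R play A with probability p. C is indifferent when 11p + 10(1−p) = −2p + 20(1−p), giving p = 10/23.
Let C play a with probability q. R is indifferent when 11q − 2(1−q) = 10q + 20(1−q), giving q = 22/23.
The value is 11·(22/23) + (-2)·(1/23) = 240/23.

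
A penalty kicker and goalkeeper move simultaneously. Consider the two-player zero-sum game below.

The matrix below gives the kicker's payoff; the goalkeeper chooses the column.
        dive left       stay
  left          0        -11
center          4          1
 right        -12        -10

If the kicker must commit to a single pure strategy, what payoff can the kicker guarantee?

1

The worst-case payoff for each row is left: -11, center: 1, right: -12.
The best of these is 1.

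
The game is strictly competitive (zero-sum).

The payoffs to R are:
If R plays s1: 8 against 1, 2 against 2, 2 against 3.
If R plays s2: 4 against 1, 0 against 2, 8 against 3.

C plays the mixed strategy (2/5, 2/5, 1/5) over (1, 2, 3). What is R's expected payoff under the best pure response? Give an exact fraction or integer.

22/5

s1: (8)·(2/5) + (2)·(2/5) + (2)·(1/5) = 22/5.
s2: (4)·(2/5) + (0)·(2/5) + (8)·(1/5) = 16/5.
The best pure response is s1 with expected payoff 22/5.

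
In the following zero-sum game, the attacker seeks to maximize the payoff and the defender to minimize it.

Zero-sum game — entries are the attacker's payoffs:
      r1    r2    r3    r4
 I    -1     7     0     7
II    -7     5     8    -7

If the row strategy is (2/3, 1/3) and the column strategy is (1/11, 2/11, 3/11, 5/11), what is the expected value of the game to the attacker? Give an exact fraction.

8/3

Against (1/11, 2/11, 3/11, 5/11), each row's expected payoff is I: 48/11; II: -8/11.
Taking the (2/3, 1/3)-weighted average: (2/3)·(48/11) + (1/3)·(-8/11) = 8/3.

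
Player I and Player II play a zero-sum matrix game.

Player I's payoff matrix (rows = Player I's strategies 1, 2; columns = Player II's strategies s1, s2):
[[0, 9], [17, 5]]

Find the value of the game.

51/7

Row minima are 0 and 5, so Player I's maximin is 5; column maxima are 17 and 9, so Player II's minimax is 9. These differ, so the equilibrium is in mixed strategies.
Let Player I play 1 with probability p. Player II is indifferent when 17(1−p) = 9p + 5(1−p), giving p = 4/7.
Let Player II play s1 with probability q. Player I is indifferent when 9(1−q) = 17q + 5(1−q), giving q = 4/21.
The value is 0·(4/21) + (9)·(17/21) = 51/7.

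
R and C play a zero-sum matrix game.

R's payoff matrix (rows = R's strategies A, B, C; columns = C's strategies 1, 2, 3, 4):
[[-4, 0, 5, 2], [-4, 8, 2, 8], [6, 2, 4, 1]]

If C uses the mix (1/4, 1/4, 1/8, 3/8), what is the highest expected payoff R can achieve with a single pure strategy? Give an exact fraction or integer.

A: (-4)·(1/4) + (0)·(1/4) + (5)·(1/8) + (2)·(3/8) = 3/8.
B: (-4)·(1/4) + (8)·(1/4) + (2)·(1/8) + (8)·(3/8) = 17/4.
C: (6)·(1/4) + (2)·(1/4) + (4)·(1/8) + (1)·(3/8) = 23/8.
The best pure response is B with expected payoff 17/4.

17/4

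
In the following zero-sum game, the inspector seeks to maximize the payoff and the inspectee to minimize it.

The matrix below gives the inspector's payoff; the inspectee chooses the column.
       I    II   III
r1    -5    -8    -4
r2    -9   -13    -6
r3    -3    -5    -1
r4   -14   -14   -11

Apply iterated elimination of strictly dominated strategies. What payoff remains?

-5

Row r4 is strictly dominated by row r1 (-5>-14, -8>-14, -4>-11); eliminate r4.
Row r1 is strictly dominated by row r3 (-3>-5, -5>-8, -1>-4); eliminate r1.
Row r2 is strictly dominated by row r3 (-3>-9, -5>-13, -1>-6); eliminate r2.
Column I is strictly dominated by II for the inspectee (-5<-3); eliminate I.
Column III is strictly dominated by II for the inspectee (-5<-1); eliminate III.
Only (r3, II) remains, with payoff -5.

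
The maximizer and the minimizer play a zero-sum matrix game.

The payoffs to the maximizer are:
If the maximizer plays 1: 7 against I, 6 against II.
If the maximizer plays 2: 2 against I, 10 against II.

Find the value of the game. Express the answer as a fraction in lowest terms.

Row minima are 6 and 2, so the maximizer's maximin is 6; column maxima are 7 and 10, so the minimizer's minimax is 7. These differ, so the equilibrium is in mixed strategies.
Let the maximizer play 1 with probability p. The minimizer is indifferent when 7p + 2(1−p) = 6p + 10(1−p), giving p = 8/9.
Let the minimizer play I with probability q. The maximizer is indifferent when 7q + 6(1−q) = 2q + 10(1−q), giving q = 4/9.
The value is 7·(4/9) + (6)·(5/9) = 58/9.

58/9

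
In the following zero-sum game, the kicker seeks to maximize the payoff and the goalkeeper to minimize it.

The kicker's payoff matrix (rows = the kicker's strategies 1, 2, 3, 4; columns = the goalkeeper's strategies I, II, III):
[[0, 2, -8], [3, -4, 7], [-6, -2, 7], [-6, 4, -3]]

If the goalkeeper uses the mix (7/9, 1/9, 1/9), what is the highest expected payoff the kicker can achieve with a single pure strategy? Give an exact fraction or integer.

1: (0)·(7/9) + (2)·(1/9) + (-8)·(1/9) = -2/3.
2: (3)·(7/9) + (-4)·(1/9) + (7)·(1/9) = 8/3.
3: (-6)·(7/9) + (-2)·(1/9) + (7)·(1/9) = -37/9.
4: (-6)·(7/9) + (4)·(1/9) + (-3)·(1/9) = -41/9.
The best pure response is 2 with expected payoff 8/3.

8/3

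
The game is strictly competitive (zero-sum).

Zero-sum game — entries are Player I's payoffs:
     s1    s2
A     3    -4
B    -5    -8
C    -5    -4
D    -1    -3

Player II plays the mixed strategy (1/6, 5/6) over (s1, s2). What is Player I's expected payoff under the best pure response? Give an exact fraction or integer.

A: (3)·(1/6) + (-4)·(5/6) = -17/6.
B: (-5)·(1/6) + (-8)·(5/6) = -15/2.
C: (-5)·(1/6) + (-4)·(5/6) = -25/6.
D: (-1)·(1/6) + (-3)·(5/6) = -8/3.
The best pure response is D with expected payoff -8/3.

-8/3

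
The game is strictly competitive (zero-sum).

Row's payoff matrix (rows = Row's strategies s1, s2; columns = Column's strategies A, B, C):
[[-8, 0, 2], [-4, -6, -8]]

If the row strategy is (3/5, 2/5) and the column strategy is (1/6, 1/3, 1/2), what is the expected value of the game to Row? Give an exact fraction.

Against (1/6, 1/3, 1/2), each row's expected payoff is s1: -1/3; s2: -20/3.
Taking the (3/5, 2/5)-weighted average: (3/5)·(-1/3) + (2/5)·(-20/3) = -43/15.

-43/15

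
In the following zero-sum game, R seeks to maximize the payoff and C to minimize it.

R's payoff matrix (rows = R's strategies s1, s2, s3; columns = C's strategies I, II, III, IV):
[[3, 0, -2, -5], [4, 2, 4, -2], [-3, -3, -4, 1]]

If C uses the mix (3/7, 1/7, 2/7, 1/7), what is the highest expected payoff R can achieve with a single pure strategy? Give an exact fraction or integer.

s1: (3)·(3/7) + (0)·(1/7) + (-2)·(2/7) + (-5)·(1/7) = 0.
s2: (4)·(3/7) + (2)·(1/7) + (4)·(2/7) + (-2)·(1/7) = 20/7.
s3: (-3)·(3/7) + (-3)·(1/7) + (-4)·(2/7) + (1)·(1/7) = -19/7.
The best pure response is s2 with expected payoff 20/7.

20/7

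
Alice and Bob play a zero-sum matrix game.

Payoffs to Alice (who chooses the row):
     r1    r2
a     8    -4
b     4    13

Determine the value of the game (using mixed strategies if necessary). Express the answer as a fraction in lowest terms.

Row minima are -4 and 4, so Alice's maximin is 4; column maxima are 8 and 13, so Bob's minimax is 8. These differ, so the equilibrium is in mixed strategies.
Let Alice play a with probability p. Bob is indifferent when 8p + 4(1−p) = −4p + 13(1−p), giving p = 3/7.
Let Bob play r1 with probability q. Alice is indifferent when 8q − 4(1−q) = 4q + 13(1−q), giving q = 17/21.
The value is 8·(17/21) + (-4)·(4/21) = 40/7.

40/7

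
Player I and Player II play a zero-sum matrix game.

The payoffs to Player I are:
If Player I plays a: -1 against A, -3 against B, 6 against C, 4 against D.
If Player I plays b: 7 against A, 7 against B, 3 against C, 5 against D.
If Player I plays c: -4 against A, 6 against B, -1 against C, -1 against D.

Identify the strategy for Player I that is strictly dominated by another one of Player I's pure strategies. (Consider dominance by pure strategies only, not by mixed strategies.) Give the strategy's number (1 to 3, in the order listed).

Compare c with b: 7 > -4, 7 > 6, 3 > -1, 5 > -1.
So b strictly dominates c for Player I; c is strictly dominated.

3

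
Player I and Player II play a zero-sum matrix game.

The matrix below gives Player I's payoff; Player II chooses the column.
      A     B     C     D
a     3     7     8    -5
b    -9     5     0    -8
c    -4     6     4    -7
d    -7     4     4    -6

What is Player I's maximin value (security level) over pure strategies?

The worst-case payoff for each row is a: -5, b: -9, c: -7, d: -7.
The best of these is -5.

-5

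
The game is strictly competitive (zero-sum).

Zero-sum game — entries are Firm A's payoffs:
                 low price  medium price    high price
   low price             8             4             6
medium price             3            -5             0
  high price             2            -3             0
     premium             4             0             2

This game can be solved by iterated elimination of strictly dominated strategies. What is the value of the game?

4

Column high price is strictly dominated by medium price for Firm B (4<6, -5<0, -3<0, 0<2); eliminate high price.
Column low price is strictly dominated by medium price for Firm B (4<8, -5<3, -3<2, 0<4); eliminate low price.
Row premium is strictly dominated by row low price (4>0); eliminate premium.
Row high price is strictly dominated by row low price (4>-3); eliminate high price.
Row medium price is strictly dominated by row low price (4>-5); eliminate medium price.
Only (low price, medium price) remains, with payoff 4.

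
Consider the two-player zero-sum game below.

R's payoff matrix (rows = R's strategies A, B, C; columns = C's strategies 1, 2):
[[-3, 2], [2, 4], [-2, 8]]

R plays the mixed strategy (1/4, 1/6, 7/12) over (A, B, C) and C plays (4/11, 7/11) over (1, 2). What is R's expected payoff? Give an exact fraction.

Against (4/11, 7/11), each row's expected payoff is A: 2/11; B: 36/11; C: 48/11.
Taking the (1/4, 1/6, 7/12)-weighted average: (1/4)·(2/11) + (1/6)·(36/11) + (7/12)·(48/11) = 69/22.

69/22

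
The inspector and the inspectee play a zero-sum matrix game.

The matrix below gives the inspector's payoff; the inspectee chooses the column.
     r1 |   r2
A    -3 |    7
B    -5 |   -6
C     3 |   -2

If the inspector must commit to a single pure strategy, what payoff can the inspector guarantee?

The worst-case payoff for each row is A: -3, B: -6, C: -2.
The best of these is -2.

-2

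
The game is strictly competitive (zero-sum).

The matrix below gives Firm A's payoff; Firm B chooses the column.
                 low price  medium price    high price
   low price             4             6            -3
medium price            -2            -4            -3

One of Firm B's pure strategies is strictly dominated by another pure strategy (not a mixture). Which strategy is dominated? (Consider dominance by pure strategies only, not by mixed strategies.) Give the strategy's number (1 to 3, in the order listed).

Firm B prefers columns that give Firm A less. Compare low price with high price: -3 < 4, -3 < -2.
So high price strictly dominates low price for Firm B; low price is strictly dominated.

1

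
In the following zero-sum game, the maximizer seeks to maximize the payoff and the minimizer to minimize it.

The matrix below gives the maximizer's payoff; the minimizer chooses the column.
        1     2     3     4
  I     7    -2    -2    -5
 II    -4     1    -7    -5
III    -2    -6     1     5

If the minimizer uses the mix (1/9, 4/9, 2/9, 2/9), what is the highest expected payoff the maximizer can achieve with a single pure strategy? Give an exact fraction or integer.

I: (7)·(1/9) + (-2)·(4/9) + (-2)·(2/9) + (-5)·(2/9) = -5/3.
II: (-4)·(1/9) + (1)·(4/9) + (-7)·(2/9) + (-5)·(2/9) = -8/3.
III: (-2)·(1/9) + (-6)·(4/9) + (1)·(2/9) + (5)·(2/9) = -14/9.
The best pure response is III with expected payoff -14/9.

-14/9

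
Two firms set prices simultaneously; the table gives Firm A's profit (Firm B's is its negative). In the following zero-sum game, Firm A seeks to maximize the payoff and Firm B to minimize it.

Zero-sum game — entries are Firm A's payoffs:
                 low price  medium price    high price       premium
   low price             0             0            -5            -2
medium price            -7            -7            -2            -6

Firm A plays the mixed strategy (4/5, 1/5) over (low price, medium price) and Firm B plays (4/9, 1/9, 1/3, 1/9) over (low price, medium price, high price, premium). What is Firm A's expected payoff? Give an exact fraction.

Against (4/9, 1/9, 1/3, 1/9), each row's expected payoff is low price: -17/9; medium price: -47/9.
Taking the (4/5, 1/5)-weighted average: (4/5)·(-17/9) + (1/5)·(-47/9) = -23/9.

-23/9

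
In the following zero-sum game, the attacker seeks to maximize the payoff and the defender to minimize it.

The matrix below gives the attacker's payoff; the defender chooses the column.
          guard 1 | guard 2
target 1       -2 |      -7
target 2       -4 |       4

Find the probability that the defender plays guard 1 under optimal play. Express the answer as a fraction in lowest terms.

11/13

Row minima are -7 and -4, so the attacker's maximin is -4; column maxima are -2 and 4, so the defender's minimax is -2. These differ, so the equilibrium is in mixed strategies.
Let the defender play guard 1 with probability q. The attacker is indifferent when −2q − 7(1−q) = −4q + 4(1−q), giving q = 11/13.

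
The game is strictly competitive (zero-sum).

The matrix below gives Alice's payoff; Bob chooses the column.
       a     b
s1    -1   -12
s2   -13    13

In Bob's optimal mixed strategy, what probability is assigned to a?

25/37

Row minima are -12 and -13, so Alice's maximin is -12; column maxima are -1 and 13, so Bob's minimax is -1. These differ, so the equilibrium is in mixed strategies.
Let Bob play a with probability q. Alice is indifferent when −q − 12(1−q) = −13q + 13(1−q), giving q = 25/37.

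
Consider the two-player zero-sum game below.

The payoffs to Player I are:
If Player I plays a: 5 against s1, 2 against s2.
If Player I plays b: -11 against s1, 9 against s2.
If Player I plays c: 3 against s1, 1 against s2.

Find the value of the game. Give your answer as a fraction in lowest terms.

67/23

Row c is strictly dominated by row a, so Player I never plays it.
The remaining 2×2 game on (a, b) × (s1, s2) has no saddle point. Let Player I play a with probability p; indifference gives 5p − 11(1−p) = 2p + 9(1−p), so p = 20/23.
Similarly Player II's optimal q on s1 is 7/23, and the value is 5·(7/23) + (2)·(16/23) = 67/23.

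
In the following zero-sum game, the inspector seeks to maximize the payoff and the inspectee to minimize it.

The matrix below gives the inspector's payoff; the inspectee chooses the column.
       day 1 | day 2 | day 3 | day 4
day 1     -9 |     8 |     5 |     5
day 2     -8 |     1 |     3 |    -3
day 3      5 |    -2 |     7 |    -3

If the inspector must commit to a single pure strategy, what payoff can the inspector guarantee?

-3

The worst-case payoff for each row is day 1: -9, day 2: -8, day 3: -3.
The best of these is -3.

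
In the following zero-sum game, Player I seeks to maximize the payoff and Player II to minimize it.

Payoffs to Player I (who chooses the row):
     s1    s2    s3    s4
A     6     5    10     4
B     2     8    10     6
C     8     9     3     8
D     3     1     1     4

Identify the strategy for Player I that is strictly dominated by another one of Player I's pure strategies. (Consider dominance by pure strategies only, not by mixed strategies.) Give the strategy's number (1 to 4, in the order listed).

Compare D with C: 8 > 3, 9 > 1, 3 > 1, 8 > 4.
So C strictly dominates D for Player I; D is strictly dominated.

4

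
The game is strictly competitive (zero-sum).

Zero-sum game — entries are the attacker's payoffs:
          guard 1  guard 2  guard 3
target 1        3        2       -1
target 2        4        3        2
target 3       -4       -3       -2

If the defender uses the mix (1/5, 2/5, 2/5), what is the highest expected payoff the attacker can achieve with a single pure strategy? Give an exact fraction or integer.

14/5

target 1: (3)·(1/5) + (2)·(2/5) + (-1)·(2/5) = 1.
target 2: (4)·(1/5) + (3)·(2/5) + (2)·(2/5) = 14/5.
target 3: (-4)·(1/5) + (-3)·(2/5) + (-2)·(2/5) = -14/5.
The best pure response is target 2 with expected payoff 14/5.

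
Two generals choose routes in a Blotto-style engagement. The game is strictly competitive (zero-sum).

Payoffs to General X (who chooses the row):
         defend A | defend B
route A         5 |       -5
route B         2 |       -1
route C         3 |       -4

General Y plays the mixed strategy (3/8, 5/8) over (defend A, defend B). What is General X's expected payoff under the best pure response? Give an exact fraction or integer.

1/8

route A: (5)·(3/8) + (-5)·(5/8) = -5/4.
route B: (2)·(3/8) + (-1)·(5/8) = 1/8.
route C: (3)·(3/8) + (-4)·(5/8) = -11/8.
The best pure response is route B with expected payoff 1/8.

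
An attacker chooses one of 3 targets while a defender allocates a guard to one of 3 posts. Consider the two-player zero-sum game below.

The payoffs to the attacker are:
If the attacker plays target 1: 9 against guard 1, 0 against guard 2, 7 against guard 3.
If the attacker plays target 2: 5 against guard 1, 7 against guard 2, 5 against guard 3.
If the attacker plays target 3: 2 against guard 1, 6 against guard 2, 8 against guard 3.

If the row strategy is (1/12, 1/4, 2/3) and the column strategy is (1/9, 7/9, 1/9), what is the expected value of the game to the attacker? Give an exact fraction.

Against (1/9, 7/9, 1/9), each row's expected payoff is target 1: 16/9; target 2: 59/9; target 3: 52/9.
Taking the (1/12, 1/4, 2/3)-weighted average: (1/12)·(16/9) + (1/4)·(59/9) + (2/3)·(52/9) = 203/36.

203/36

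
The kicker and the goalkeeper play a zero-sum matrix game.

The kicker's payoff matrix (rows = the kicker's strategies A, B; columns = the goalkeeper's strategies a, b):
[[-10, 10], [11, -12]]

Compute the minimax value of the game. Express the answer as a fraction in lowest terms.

-10/43

Row minima are -10 and -12, so the kicker's maximin is -10; column maxima are 11 and 10, so the goalkeeper's minimax is 10. These differ, so the equilibrium is in mixed strategies.
Let the kicker play A with probability p. The goalkeeper is indifferent when −10p + 11(1−p) = 10p − 12(1−p), giving p = 23/43.
Let the goalkeeper play a with probability q. The kicker is indifferent when −10q + 10(1−q) = 11q − 12(1−q), giving q = 22/43.
The value is -10·(22/43) + (10)·(21/43) = -10/43.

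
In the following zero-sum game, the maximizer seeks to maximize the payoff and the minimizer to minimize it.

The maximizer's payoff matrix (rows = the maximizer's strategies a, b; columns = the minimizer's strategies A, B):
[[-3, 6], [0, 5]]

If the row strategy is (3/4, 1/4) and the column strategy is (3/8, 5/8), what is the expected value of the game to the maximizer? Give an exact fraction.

Against (3/8, 5/8), each row's expected payoff is a: 21/8; b: 25/8.
Taking the (3/4, 1/4)-weighted average: (3/4)·(21/8) + (1/4)·(25/8) = 11/4.

11/4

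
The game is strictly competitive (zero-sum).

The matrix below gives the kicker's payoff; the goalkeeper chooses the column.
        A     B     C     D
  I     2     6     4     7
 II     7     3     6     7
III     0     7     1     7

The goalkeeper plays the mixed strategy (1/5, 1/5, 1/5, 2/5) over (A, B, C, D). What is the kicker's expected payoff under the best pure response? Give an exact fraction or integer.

6

I: (2)·(1/5) + (6)·(1/5) + (4)·(1/5) + (7)·(2/5) = 26/5.
II: (7)·(1/5) + (3)·(1/5) + (6)·(1/5) + (7)·(2/5) = 6.
III: (0)·(1/5) + (7)·(1/5) + (1)·(1/5) + (7)·(2/5) = 22/5.
The best pure response is II with expected payoff 6.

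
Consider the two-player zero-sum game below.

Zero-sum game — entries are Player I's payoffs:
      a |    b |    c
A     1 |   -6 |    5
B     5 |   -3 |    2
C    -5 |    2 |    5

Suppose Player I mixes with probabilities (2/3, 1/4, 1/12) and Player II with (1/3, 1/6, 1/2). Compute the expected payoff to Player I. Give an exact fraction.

67/36

Against (1/3, 1/6, 1/2), each row's expected payoff is A: 11/6; B: 13/6; C: 7/6.
Taking the (2/3, 1/4, 1/12)-weighted average: (2/3)·(11/6) + (1/4)·(13/6) + (1/12)·(7/6) = 67/36.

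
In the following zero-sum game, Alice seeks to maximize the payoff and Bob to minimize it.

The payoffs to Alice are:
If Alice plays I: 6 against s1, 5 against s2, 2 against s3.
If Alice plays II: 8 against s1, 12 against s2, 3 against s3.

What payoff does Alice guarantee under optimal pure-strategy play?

Row minima: 2, 3 → Alice's maximin is 3.
Column maxima: 8, 12, 3 → Bob's minimax is 3.
They coincide at (II, s3), so the value is 3.

3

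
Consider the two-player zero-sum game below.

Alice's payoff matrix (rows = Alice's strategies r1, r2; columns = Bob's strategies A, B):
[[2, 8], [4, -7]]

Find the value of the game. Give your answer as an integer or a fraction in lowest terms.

Row minima are 2 and -7, so Alice's maximin is 2; column maxima are 4 and 8, so Bob's minimax is 4. These differ, so the equilibrium is in mixed strategies.
Let Alice play r1 with probability p. Bob is indifferent when 2p + 4(1−p) = 8p − 7(1−p), giving p = 11/17.
Let Bob play A with probability q. Alice is indifferent when 2q + 8(1−q) = 4q − 7(1−q), giving q = 15/17.
The value is 2·(15/17) + (8)·(2/17) = 46/17.

46/17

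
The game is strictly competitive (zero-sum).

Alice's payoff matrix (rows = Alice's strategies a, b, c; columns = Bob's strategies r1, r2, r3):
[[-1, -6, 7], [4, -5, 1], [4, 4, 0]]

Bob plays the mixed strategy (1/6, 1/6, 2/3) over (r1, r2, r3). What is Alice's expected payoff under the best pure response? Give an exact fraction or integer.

a: (-1)·(1/6) + (-6)·(1/6) + (7)·(2/3) = 7/2.
b: (4)·(1/6) + (-5)·(1/6) + (1)·(2/3) = 1/2.
c: (4)·(1/6) + (4)·(1/6) + (0)·(2/3) = 4/3.
The best pure response is a with expected payoff 7/2.

7/2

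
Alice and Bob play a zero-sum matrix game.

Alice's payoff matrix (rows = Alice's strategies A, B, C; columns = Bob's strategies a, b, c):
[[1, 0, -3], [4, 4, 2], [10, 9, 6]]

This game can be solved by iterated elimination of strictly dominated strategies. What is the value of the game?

Column b is strictly dominated by c for Bob (-3<0, 2<4, 6<9); eliminate b.
Row B is strictly dominated by row C (10>4, 6>2); eliminate B.
Column a is strictly dominated by c for Bob (-3<1, 6<10); eliminate a.
Row A is strictly dominated by row C (6>-3); eliminate A.
Only (C, c) remains, with payoff 6.

6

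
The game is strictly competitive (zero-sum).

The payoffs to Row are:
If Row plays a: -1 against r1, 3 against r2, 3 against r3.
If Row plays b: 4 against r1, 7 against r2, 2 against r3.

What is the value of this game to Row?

7/3

Column r2 is strictly dominated by r1 for Column (it gives Row more in every row).
The remaining 2×2 game on (a, b) × (r1, r3) has no saddle point. Let Row play a with probability p; indifference gives −p + 4(1−p) = 3p + 2(1−p), so p = 1/3.
Similarly Column's optimal q on r1 is 1/6, and the value is -1·(1/6) + (3)·(5/6) = 7/3.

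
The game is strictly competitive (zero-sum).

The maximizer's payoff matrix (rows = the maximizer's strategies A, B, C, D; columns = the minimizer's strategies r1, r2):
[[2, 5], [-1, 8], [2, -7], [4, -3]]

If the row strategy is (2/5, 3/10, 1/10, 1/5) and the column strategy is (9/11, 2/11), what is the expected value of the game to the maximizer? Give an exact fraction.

Against (9/11, 2/11), each row's expected payoff is A: 28/11; B: 7/11; C: 4/11; D: 30/11.
Taking the (2/5, 3/10, 1/10, 1/5)-weighted average: (2/5)·(28/11) + (3/10)·(7/11) + (1/10)·(4/11) + (1/5)·(30/11) = 197/110.

197/110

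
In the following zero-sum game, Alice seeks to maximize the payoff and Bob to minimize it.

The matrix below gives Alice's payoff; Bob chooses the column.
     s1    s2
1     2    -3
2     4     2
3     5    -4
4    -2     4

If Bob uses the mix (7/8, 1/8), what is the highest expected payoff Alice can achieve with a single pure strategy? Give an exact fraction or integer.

1: (2)·(7/8) + (-3)·(1/8) = 11/8.
2: (4)·(7/8) + (2)·(1/8) = 15/4.
3: (5)·(7/8) + (-4)·(1/8) = 31/8.
4: (-2)·(7/8) + (4)·(1/8) = -5/4.
The best pure response is 3 with expected payoff 31/8.

31/8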